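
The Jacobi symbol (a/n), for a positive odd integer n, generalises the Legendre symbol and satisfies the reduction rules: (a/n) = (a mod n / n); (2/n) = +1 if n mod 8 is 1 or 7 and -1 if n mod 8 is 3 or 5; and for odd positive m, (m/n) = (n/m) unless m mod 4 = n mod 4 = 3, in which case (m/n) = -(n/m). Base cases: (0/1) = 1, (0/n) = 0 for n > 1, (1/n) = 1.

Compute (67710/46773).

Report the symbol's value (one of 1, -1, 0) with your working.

0

(67710/46773): 67710 mod 46773 = 20937, so (67710/46773) = (20937/46773)
flip (20937/46773) -> (46773/20937): both odd, 20937 mod 4 = 1, 46773 mod 4 = 1, so the flip contributes +1; sign now +1
(46773/20937): 46773 mod 20937 = 4899, so (46773/20937) = (4899/20937)
flip (4899/20937) -> (20937/4899): both odd, 4899 mod 4 = 3, 20937 mod 4 = 1, so the flip contributes +1; sign now +1
(20937/4899): 20937 mod 4899 = 1341, so (20937/4899) = (1341/4899)
flip (1341/4899) -> (4899/1341): both odd, 1341 mod 4 = 1, 4899 mod 4 = 3, so the flip contributes +1; sign now +1
(4899/1341): 4899 mod 1341 = 876, so (4899/1341) = (876/1341)
factor out 2^2: 876 = 2^2·219; with 1341 mod 8 = 5, (2/1341) = -1; sign now +1; continue with (219/1341)
flip (219/1341) -> (1341/219): both odd, 219 mod 4 = 3, 1341 mod 4 = 1, so the flip contributes +1; sign now +1
(1341/219): 1341 mod 219 = 27, so (1341/219) = (27/219)
flip (27/219) -> (219/27): both odd, 27 mod 4 = 3, 219 mod 4 = 3, so the flip contributes -1; sign now -1
(219/27): 219 mod 27 = 3, so (219/27) = (3/27)
flip (3/27) -> (27/3): both odd, 3 mod 4 = 3, 27 mod 4 = 3, so the flip contributes -1; sign now +1
(27/3): 27 mod 3 = 0, so (27/3) = (0/3)
reached (0/3); gcd(a, n) > 1, so (0/3) = 0 and the symbol is 0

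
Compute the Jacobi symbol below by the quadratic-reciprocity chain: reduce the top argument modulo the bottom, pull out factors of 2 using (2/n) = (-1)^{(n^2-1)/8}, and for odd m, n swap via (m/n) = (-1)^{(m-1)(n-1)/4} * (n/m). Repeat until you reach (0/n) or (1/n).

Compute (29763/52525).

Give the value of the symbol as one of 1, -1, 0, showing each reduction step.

-1

flip (29763/52525) -> (52525/29763): both odd, 29763 mod 4 = 3, 52525 mod 4 = 1, so the flip contributes +1; sign now +1
(52525/29763): 52525 mod 29763 = 22762, so (52525/29763) = (22762/29763)
factor out 2^1: 22762 = 2^1·11381; with 29763 mod 8 = 3, (2/29763) = -1; sign now -1; continue with (11381/29763)
flip (11381/29763) -> (29763/11381): both odd, 11381 mod 4 = 1, 29763 mod 4 = 3, so the flip contributes +1; sign now -1
(29763/11381): 29763 mod 11381 = 7001, so (29763/11381) = (7001/11381)
flip (7001/11381) -> (11381/7001): both odd, 7001 mod 4 = 1, 11381 mod 4 = 1, so the flip contributes +1; sign now -1
(11381/7001): 11381 mod 7001 = 4380, so (11381/7001) = (4380/7001)
factor out 2^2: 4380 = 2^2·1095; with 7001 mod 8 = 1, (2/7001) = +1; sign now -1; continue with (1095/7001)
flip (1095/7001) -> (7001/1095): both odd, 1095 mod 4 = 3, 7001 mod 4 = 1, so the flip contributes +1; sign now -1
(7001/1095): 7001 mod 1095 = 431, so (7001/1095) = (431/1095)
flip (431/1095) -> (1095/431): both odd, 431 mod 4 = 3, 1095 mod 4 = 3, so the flip contributes -1; sign now +1
(1095/431): 1095 mod 431 = 233, so (1095/431) = (233/431)
flip (233/431) -> (431/233): both odd, 233 mod 4 = 1, 431 mod 4 = 3, so the flip contributes +1; sign now +1
(431/233): 431 mod 233 = 198, so (431/233) = (198/233)
factor out 2^1: 198 = 2^1·99; with 233 mod 8 = 1, (2/233) = +1; sign now +1; continue with (99/233)
flip (99/233) -> (233/99): both odd, 99 mod 4 = 3, 233 mod 4 = 1, so the flip contributes +1; sign now +1
(233/99): 233 mod 99 = 35, so (233/99) = (35/99)
flip (35/99) -> (99/35): both odd, 35 mod 4 = 3, 99 mod 4 = 3, so the flip contributes -1; sign now -1
(99/35): 99 mod 35 = 29, so (99/35) = (29/35)
flip (29/35) -> (35/29): both odd, 29 mod 4 = 1, 35 mod 4 = 3, so the flip contributes +1; sign now -1
(35/29): 35 mod 29 = 6, so (35/29) = (6/29)
factor out 2^1: 6 = 2^1·3; with 29 mod 8 = 5, (2/29) = -1; sign now +1; continue with (3/29)
flip (3/29) -> (29/3): both odd, 3 mod 4 = 3, 29 mod 4 = 1, so the flip contributes +1; sign now +1
(29/3): 29 mod 3 = 2, so (29/3) = (2/3)
factor out 2^1: 2 = 2^1·1; with 3 mod 8 = 3, (2/3) = -1; sign now -1; continue with (1/3)
reached (1/3) = 1, so the symbol is -1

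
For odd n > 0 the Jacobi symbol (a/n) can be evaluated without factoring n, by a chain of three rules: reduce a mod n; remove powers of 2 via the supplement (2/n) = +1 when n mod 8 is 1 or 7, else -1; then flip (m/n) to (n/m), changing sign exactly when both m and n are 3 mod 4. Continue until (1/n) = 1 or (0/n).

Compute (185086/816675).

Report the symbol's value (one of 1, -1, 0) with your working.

factor out 2^1: 185086 = 2^1·92543; with 816675 mod 8 = 3, (2/816675) = -1; sign now -1; continue with (92543/816675)
flip (92543/816675) -> (816675/92543): both odd, 92543 mod 4 = 3, 816675 mod 4 = 3, so the flip contributes -1; sign now +1
(816675/92543): 816675 mod 92543 = 76331, so (816675/92543) = (76331/92543)
flip (76331/92543) -> (92543/76331): both odd, 76331 mod 4 = 3, 92543 mod 4 = 3, so the flip contributes -1; sign now -1
(92543/76331): 92543 mod 76331 = 16212, so (92543/76331) = (16212/76331)
factor out 2^2: 16212 = 2^2·4053; with 76331 mod 8 = 3, (2/76331) = -1; sign now -1; continue with (4053/76331)
flip (4053/76331) -> (76331/4053): both odd, 4053 mod 4 = 1, 76331 mod 4 = 3, so the flip contributes +1; sign now -1
(76331/4053): 76331 mod 4053 = 3377, so (76331/4053) = (3377/4053)
flip (3377/4053) -> (4053/3377): both odd, 3377 mod 4 = 1, 4053 mod 4 = 1, so the flip contributes +1; sign now -1
(4053/3377): 4053 mod 3377 = 676, so (4053/3377) = (676/3377)
factor out 2^2: 676 = 2^2·169; with 3377 mod 8 = 1, (2/3377) = +1; sign now -1; continue with (169/3377)
flip (169/3377) -> (3377/169): both odd, 169 mod 4 = 1, 3377 mod 4 = 1, so the flip contributes +1; sign now -1
(3377/169): 3377 mod 169 = 166, so (3377/169) = (166/169)
factor out 2^1: 166 = 2^1·83; with 169 mod 8 = 1, (2/169) = +1; sign now -1; continue with (83/169)
flip (83/169) -> (169/83): both odd, 83 mod 4 = 3, 169 mod 4 = 1, so the flip contributes +1; sign now -1
(169/83): 169 mod 83 = 3, so (169/83) = (3/83)
flip (3/83) -> (83/3): both odd, 3 mod 4 = 3, 83 mod 4 = 3, so the flip contributes -1; sign now +1
(83/3): 83 mod 3 = 2, so (83/3) = (2/3)
factor out 2^1: 2 = 2^1·1; with 3 mod 8 = 3, (2/3) = -1; sign now -1; continue with (1/3)
reached (1/3) = 1, so the symbol is -1

-1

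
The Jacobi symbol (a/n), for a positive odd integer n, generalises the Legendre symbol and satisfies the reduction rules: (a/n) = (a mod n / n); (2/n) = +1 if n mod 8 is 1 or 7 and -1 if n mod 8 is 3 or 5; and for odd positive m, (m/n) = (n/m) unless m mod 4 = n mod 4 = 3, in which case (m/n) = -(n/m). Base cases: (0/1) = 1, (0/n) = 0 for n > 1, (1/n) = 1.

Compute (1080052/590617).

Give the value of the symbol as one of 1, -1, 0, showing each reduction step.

(1080052/590617) = (489435/590617)   [reduce mod 590617]
reciprocity: (489435/590617) = +1·(590617/489435) since 489435 mod 4 = 3, 590617 mod 4 = 1; sign now +1
(590617/489435) = (101182/489435)   [reduce mod 489435]
101182 = 2^1·50591; (2/489435) = -1 since 489435 mod 8 = 3, so (101182/489435) = (-1)^1·(50591/489435); sign now -1
reciprocity: (50591/489435) = -1·(489435/50591) since 50591 mod 4 = 3, 489435 mod 4 = 3; sign now +1
(489435/50591) = (34116/50591)   [reduce mod 50591]
34116 = 2^2·8529; (2/50591) = +1 since 50591 mod 8 = 7, so (34116/50591) = (+1)^2·(8529/50591); sign now +1
reciprocity: (8529/50591) = +1·(50591/8529) since 8529 mod 4 = 1, 50591 mod 4 = 3; sign now +1
(50591/8529) = (7946/8529)   [reduce mod 8529]
7946 = 2^1·3973; (2/8529) = +1 since 8529 mod 8 = 1, so (7946/8529) = (+1)^1·(3973/8529); sign now +1
reciprocity: (3973/8529) = +1·(8529/3973) since 3973 mod 4 = 1, 8529 mod 4 = 1; sign now +1
(8529/3973) = (583/3973)   [reduce mod 3973]
reciprocity: (583/3973) = +1·(3973/583) since 583 mod 4 = 3, 3973 mod 4 = 1; sign now +1
(3973/583) = (475/583)   [reduce mod 583]
reciprocity: (475/583) = -1·(583/475) since 475 mod 4 = 3, 583 mod 4 = 3; sign now -1
(583/475) = (108/475)   [reduce mod 475]
108 = 2^2·27; (2/475) = -1 since 475 mod 8 = 3, so (108/475) = (-1)^2·(27/475); sign now -1
reciprocity: (27/475) = -1·(475/27) since 27 mod 4 = 3, 475 mod 4 = 3; sign now +1
(475/27) = (16/27)   [reduce mod 27]
16 = 2^4·1; (2/27) = -1 since 27 mod 8 = 3, so (16/27) = (-1)^4·(1/27); sign now +1
(1/27) = 1; final value = sign = +1

1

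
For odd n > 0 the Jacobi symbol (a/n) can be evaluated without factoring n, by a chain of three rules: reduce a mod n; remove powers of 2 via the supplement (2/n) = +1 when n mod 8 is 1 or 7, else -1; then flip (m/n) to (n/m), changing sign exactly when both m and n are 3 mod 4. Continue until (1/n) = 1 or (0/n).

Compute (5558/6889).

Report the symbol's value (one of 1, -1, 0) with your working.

1

5558 = 2^1·2779; (2/6889) = +1 since 6889 mod 8 = 1, so (5558/6889) = (+1)^1·(2779/6889); sign now +1
reciprocity: (2779/6889) = +1·(6889/2779) since 2779 mod 4 = 3, 6889 mod 4 = 1; sign now +1
(6889/2779) = (1331/2779)   [reduce mod 2779]
reciprocity: (1331/2779) = -1·(2779/1331) since 1331 mod 4 = 3, 2779 mod 4 = 3; sign now -1
(2779/1331) = (117/1331)   [reduce mod 1331]
reciprocity: (117/1331) = +1·(1331/117) since 117 mod 4 = 1, 1331 mod 4 = 3; sign now -1
(1331/117) = (44/117)   [reduce mod 117]
44 = 2^2·11; (2/117) = -1 since 117 mod 8 = 5, so (44/117) = (-1)^2·(11/117); sign now -1
reciprocity: (11/117) = +1·(117/11) since 11 mod 4 = 3, 117 mod 4 = 1; sign now -1
(117/11) = (7/11)   [reduce mod 11]
reciprocity: (7/11) = -1·(11/7) since 7 mod 4 = 3, 11 mod 4 = 3; sign now +1
(11/7) = (4/7)   [reduce mod 7]
4 = 2^2·1; (2/7) = +1 since 7 mod 8 = 7, so (4/7) = (+1)^2·(1/7); sign now +1
(1/7) = 1; final value = sign = +1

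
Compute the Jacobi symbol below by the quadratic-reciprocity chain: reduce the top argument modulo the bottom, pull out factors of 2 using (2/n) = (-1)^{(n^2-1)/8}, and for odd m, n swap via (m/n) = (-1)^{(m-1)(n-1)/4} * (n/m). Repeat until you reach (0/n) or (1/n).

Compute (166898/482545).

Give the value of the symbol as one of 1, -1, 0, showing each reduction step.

166898 = 2^1·83449; (2/482545) = +1 since 482545 mod 8 = 1, so (166898/482545) = (+1)^1·(83449/482545); sign now +1
reciprocity: (83449/482545) = +1·(482545/83449) since 83449 mod 4 = 1, 482545 mod 4 = 1; sign now +1
(482545/83449) = (65300/83449)   [reduce mod 83449]
65300 = 2^2·16325; (2/83449) = +1 since 83449 mod 8 = 1, so (65300/83449) = (+1)^2·(16325/83449); sign now +1
reciprocity: (16325/83449) = +1·(83449/16325) since 16325 mod 4 = 1, 83449 mod 4 = 1; sign now +1
(83449/16325) = (1824/16325)   [reduce mod 16325]
1824 = 2^5·57; (2/16325) = -1 since 16325 mod 8 = 5, so (1824/16325) = (-1)^5·(57/16325); sign now -1
reciprocity: (57/16325) = +1·(16325/57) since 57 mod 4 = 1, 16325 mod 4 = 1; sign now -1
(16325/57) = (23/57)   [reduce mod 57]
reciprocity: (23/57) = +1·(57/23) since 23 mod 4 = 3, 57 mod 4 = 1; sign now -1
(57/23) = (11/23)   [reduce mod 23]
reciprocity: (11/23) = -1·(23/11) since 11 mod 4 = 3, 23 mod 4 = 3; sign now +1
(23/11) = (1/11)   [reduce mod 11]
(1/11) = 1; final value = sign = +1

1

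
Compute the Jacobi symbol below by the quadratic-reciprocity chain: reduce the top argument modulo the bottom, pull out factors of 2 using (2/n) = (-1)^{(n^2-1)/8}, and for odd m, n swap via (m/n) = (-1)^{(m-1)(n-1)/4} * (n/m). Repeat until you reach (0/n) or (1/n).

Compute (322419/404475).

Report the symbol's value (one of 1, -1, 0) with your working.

flip (322419/404475) -> (404475/322419): both odd, 322419 mod 4 = 3, 404475 mod 4 = 3, so the flip contributes -1; sign now -1
(404475/322419): 404475 mod 322419 = 82056, so (404475/322419) = (82056/322419)
factor out 2^3: 82056 = 2^3·10257; with 322419 mod 8 = 3, (2/322419) = -1; sign now +1; continue with (10257/322419)
flip (10257/322419) -> (322419/10257): both odd, 10257 mod 4 = 1, 322419 mod 4 = 3, so the flip contributes +1; sign now +1
(322419/10257): 322419 mod 10257 = 4452, so (322419/10257) = (4452/10257)
factor out 2^2: 4452 = 2^2·1113; with 10257 mod 8 = 1, (2/10257) = +1; sign now +1; continue with (1113/10257)
flip (1113/10257) -> (10257/1113): both odd, 1113 mod 4 = 1, 10257 mod 4 = 1, so the flip contributes +1; sign now +1
(10257/1113): 10257 mod 1113 = 240, so (10257/1113) = (240/1113)
factor out 2^4: 240 = 2^4·15; with 1113 mod 8 = 1, (2/1113) = +1; sign now +1; continue with (15/1113)
flip (15/1113) -> (1113/15): both odd, 15 mod 4 = 3, 1113 mod 4 = 1, so the flip contributes +1; sign now +1
(1113/15): 1113 mod 15 = 3, so (1113/15) = (3/15)
flip (3/15) -> (15/3): both odd, 3 mod 4 = 3, 15 mod 4 = 3, so the flip contributes -1; sign now -1
(15/3): 15 mod 3 = 0, so (15/3) = (0/3)
reached (0/3); gcd(a, n) > 1, so (0/3) = 0 and the symbol is 0

0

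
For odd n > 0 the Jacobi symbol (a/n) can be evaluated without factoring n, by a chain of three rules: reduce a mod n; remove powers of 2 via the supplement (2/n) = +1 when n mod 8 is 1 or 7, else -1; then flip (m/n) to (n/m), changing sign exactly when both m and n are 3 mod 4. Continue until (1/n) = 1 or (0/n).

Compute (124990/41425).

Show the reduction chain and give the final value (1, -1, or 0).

(124990/41425): 124990 mod 41425 = 715, so (124990/41425) = (715/41425)
flip (715/41425) -> (41425/715): both odd, 715 mod 4 = 3, 41425 mod 4 = 1, so the flip contributes +1; sign now +1
(41425/715): 41425 mod 715 = 670, so (41425/715) = (670/715)
factor out 2^1: 670 = 2^1·335; with 715 mod 8 = 3, (2/715) = -1; sign now -1; continue with (335/715)
flip (335/715) -> (715/335): both odd, 335 mod 4 = 3, 715 mod 4 = 3, so the flip contributes -1; sign now +1
(715/335): 715 mod 335 = 45, so (715/335) = (45/335)
flip (45/335) -> (335/45): both odd, 45 mod 4 = 1, 335 mod 4 = 3, so the flip contributes +1; sign now +1
(335/45): 335 mod 45 = 20, so (335/45) = (20/45)
factor out 2^2: 20 = 2^2·5; with 45 mod 8 = 5, (2/45) = -1; sign now +1; continue with (5/45)
flip (5/45) -> (45/5): both odd, 5 mod 4 = 1, 45 mod 4 = 1, so the flip contributes +1; sign now +1
(45/5): 45 mod 5 = 0, so (45/5) = (0/5)
reached (0/5); gcd(a, n) > 1, so (0/5) = 0 and the symbol is 0

0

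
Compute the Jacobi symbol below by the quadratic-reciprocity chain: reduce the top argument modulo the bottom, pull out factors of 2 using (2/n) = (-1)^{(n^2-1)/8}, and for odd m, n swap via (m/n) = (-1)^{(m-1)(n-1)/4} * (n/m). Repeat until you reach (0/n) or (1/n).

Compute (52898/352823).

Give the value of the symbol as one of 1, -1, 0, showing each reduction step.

52898 = 2^1·26449; (2/352823) = +1 since 352823 mod 8 = 7, so (52898/352823) = (+1)^1·(26449/352823); sign now +1
reciprocity: (26449/352823) = +1·(352823/26449) since 26449 mod 4 = 1, 352823 mod 4 = 3; sign now +1
(352823/26449) = (8986/26449)   [reduce mod 26449]
8986 = 2^1·4493; (2/26449) = +1 since 26449 mod 8 = 1, so (8986/26449) = (+1)^1·(4493/26449); sign now +1
reciprocity: (4493/26449) = +1·(26449/4493) since 4493 mod 4 = 1, 26449 mod 4 = 1; sign now +1
(26449/4493) = (3984/4493)   [reduce mod 4493]
3984 = 2^4·249; (2/4493) = -1 since 4493 mod 8 = 5, so (3984/4493) = (-1)^4·(249/4493); sign now +1
reciprocity: (249/4493) = +1·(4493/249) since 249 mod 4 = 1, 4493 mod 4 = 1; sign now +1
(4493/249) = (11/249)   [reduce mod 249]
reciprocity: (11/249) = +1·(249/11) since 11 mod 4 = 3, 249 mod 4 = 1; sign now +1
(249/11) = (7/11)   [reduce mod 11]
reciprocity: (7/11) = -1·(11/7) since 7 mod 4 = 3, 11 mod 4 = 3; sign now -1
(11/7) = (4/7)   [reduce mod 7]
4 = 2^2·1; (2/7) = +1 since 7 mod 8 = 7, so (4/7) = (+1)^2·(1/7); sign now -1
(1/7) = 1; final value = sign = -1

-1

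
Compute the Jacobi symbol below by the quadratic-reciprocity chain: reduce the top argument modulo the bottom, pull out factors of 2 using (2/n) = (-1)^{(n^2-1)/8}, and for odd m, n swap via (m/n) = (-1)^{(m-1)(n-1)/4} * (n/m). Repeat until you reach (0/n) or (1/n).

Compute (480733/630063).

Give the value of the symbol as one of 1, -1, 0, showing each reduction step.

reciprocity: (480733/630063) = +1·(630063/480733) since 480733 mod 4 = 1, 630063 mod 4 = 3; sign now +1
(630063/480733) = (149330/480733)   [reduce mod 480733]
149330 = 2^1·74665; (2/480733) = -1 since 480733 mod 8 = 5, so (149330/480733) = (-1)^1·(74665/480733); sign now -1
reciprocity: (74665/480733) = +1·(480733/74665) since 74665 mod 4 = 1, 480733 mod 4 = 1; sign now -1
(480733/74665) = (32743/74665)   [reduce mod 74665]
reciprocity: (32743/74665) = +1·(74665/32743) since 32743 mod 4 = 3, 74665 mod 4 = 1; sign now -1
(74665/32743) = (9179/32743)   [reduce mod 32743]
reciprocity: (9179/32743) = -1·(32743/9179) since 9179 mod 4 = 3, 32743 mod 4 = 3; sign now +1
(32743/9179) = (5206/9179)   [reduce mod 9179]
5206 = 2^1·2603; (2/9179) = -1 since 9179 mod 8 = 3, so (5206/9179) = (-1)^1·(2603/9179); sign now -1
reciprocity: (2603/9179) = -1·(9179/2603) since 2603 mod 4 = 3, 9179 mod 4 = 3; sign now +1
(9179/2603) = (1370/2603)   [reduce mod 2603]
1370 = 2^1·685; (2/2603) = -1 since 2603 mod 8 = 3, so (1370/2603) = (-1)^1·(685/2603); sign now -1
reciprocity: (685/2603) = +1·(2603/685) since 685 mod 4 = 1, 2603 mod 4 = 3; sign now -1
(2603/685) = (548/685)   [reduce mod 685]
548 = 2^2·137; (2/685) = -1 since 685 mod 8 = 5, so (548/685) = (-1)^2·(137/685); sign now -1
reciprocity: (137/685) = +1·(685/137) since 137 mod 4 = 1, 685 mod 4 = 1; sign now -1
(685/137) = (0/137)   [reduce mod 137]
(0/137) = 0   [gcd(a, n) > 1]; final value = 0

0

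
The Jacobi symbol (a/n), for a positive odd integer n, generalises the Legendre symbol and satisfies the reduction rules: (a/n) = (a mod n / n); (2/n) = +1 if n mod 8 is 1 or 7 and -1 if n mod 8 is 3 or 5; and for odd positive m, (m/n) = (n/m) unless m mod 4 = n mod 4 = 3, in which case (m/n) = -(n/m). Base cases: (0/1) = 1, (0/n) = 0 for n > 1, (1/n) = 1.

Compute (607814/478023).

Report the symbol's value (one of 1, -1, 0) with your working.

(607814/478023) = (129791/478023)   [reduce mod 478023]
reciprocity: (129791/478023) = -1·(478023/129791) since 129791 mod 4 = 3, 478023 mod 4 = 3; sign now -1
(478023/129791) = (88650/129791)   [reduce mod 129791]
88650 = 2^1·44325; (2/129791) = +1 since 129791 mod 8 = 7, so (88650/129791) = (+1)^1·(44325/129791); sign now -1
reciprocity: (44325/129791) = +1·(129791/44325) since 44325 mod 4 = 1, 129791 mod 4 = 3; sign now -1
(129791/44325) = (41141/44325)   [reduce mod 44325]
reciprocity: (41141/44325) = +1·(44325/41141) since 41141 mod 4 = 1, 44325 mod 4 = 1; sign now -1
(44325/41141) = (3184/41141)   [reduce mod 41141]
3184 = 2^4·199; (2/41141) = -1 since 41141 mod 8 = 5, so (3184/41141) = (-1)^4·(199/41141); sign now -1
reciprocity: (199/41141) = +1·(41141/199) since 199 mod 4 = 3, 41141 mod 4 = 1; sign now -1
(41141/199) = (147/199)   [reduce mod 199]
reciprocity: (147/199) = -1·(199/147) since 147 mod 4 = 3, 199 mod 4 = 3; sign now +1
(199/147) = (52/147)   [reduce mod 147]
52 = 2^2·13; (2/147) = -1 since 147 mod 8 = 3, so (52/147) = (-1)^2·(13/147); sign now +1
reciprocity: (13/147) = +1·(147/13) since 13 mod 4 = 1, 147 mod 4 = 3; sign now +1
(147/13) = (4/13)   [reduce mod 13]
4 = 2^2·1; (2/13) = -1 since 13 mod 8 = 5, so (4/13) = (-1)^2·(1/13); sign now +1
(1/13) = 1; final value = sign = +1

1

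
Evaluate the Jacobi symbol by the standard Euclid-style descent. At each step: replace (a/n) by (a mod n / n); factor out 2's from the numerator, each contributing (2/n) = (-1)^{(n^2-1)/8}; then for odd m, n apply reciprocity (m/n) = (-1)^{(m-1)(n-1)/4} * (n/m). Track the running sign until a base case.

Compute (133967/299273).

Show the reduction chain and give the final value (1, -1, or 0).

-1

flip (133967/299273) -> (299273/133967): both odd, 133967 mod 4 = 3, 299273 mod 4 = 1, so the flip contributes +1; sign now +1
(299273/133967): 299273 mod 133967 = 31339, so (299273/133967) = (31339/133967)
flip (31339/133967) -> (133967/31339): both odd, 31339 mod 4 = 3, 133967 mod 4 = 3, so the flip contributes -1; sign now -1
(133967/31339): 133967 mod 31339 = 8611, so (133967/31339) = (8611/31339)
flip (8611/31339) -> (31339/8611): both odd, 8611 mod 4 = 3, 31339 mod 4 = 3, so the flip contributes -1; sign now +1
(31339/8611): 31339 mod 8611 = 5506, so (31339/8611) = (5506/8611)
factor out 2^1: 5506 = 2^1·2753; with 8611 mod 8 = 3, (2/8611) = -1; sign now -1; continue with (2753/8611)
flip (2753/8611) -> (8611/2753): both odd, 2753 mod 4 = 1, 8611 mod 4 = 3, so the flip contributes +1; sign now -1
(8611/2753): 8611 mod 2753 = 352, so (8611/2753) = (352/2753)
factor out 2^5: 352 = 2^5·11; with 2753 mod 8 = 1, (2/2753) = +1; sign now -1; continue with (11/2753)
flip (11/2753) -> (2753/11): both odd, 11 mod 4 = 3, 2753 mod 4 = 1, so the flip contributes +1; sign now -1
(2753/11): 2753 mod 11 = 3, so (2753/11) = (3/11)
flip (3/11) -> (11/3): both odd, 3 mod 4 = 3, 11 mod 4 = 3, so the flip contributes -1; sign now +1
(11/3): 11 mod 3 = 2, so (11/3) = (2/3)
factor out 2^1: 2 = 2^1·1; with 3 mod 8 = 3, (2/3) = -1; sign now -1; continue with (1/3)
reached (1/3) = 1, so the symbol is -1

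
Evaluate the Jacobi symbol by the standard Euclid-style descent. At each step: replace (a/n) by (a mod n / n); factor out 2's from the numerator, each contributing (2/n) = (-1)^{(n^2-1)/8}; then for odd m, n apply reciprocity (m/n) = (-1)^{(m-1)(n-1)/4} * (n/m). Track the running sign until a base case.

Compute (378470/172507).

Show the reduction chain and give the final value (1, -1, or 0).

(378470/172507) = (33456/172507)   [reduce mod 172507]
33456 = 2^4·2091; (2/172507) = -1 since 172507 mod 8 = 3, so (33456/172507) = (-1)^4·(2091/172507); sign now +1
reciprocity: (2091/172507) = -1·(172507/2091) since 2091 mod 4 = 3, 172507 mod 4 = 3; sign now -1
(172507/2091) = (1045/2091)   [reduce mod 2091]
reciprocity: (1045/2091) = +1·(2091/1045) since 1045 mod 4 = 1, 2091 mod 4 = 3; sign now -1
(2091/1045) = (1/1045)   [reduce mod 1045]
(1/1045) = 1; final value = sign = -1

-1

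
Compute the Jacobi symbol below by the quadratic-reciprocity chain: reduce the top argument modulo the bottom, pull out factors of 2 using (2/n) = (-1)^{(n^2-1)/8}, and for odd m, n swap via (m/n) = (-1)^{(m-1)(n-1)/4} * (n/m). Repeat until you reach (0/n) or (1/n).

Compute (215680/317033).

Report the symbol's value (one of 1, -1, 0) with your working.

factor out 2^7: 215680 = 2^7·1685; with 317033 mod 8 = 1, (2/317033) = +1; sign now +1; continue with (1685/317033)
flip (1685/317033) -> (317033/1685): both odd, 1685 mod 4 = 1, 317033 mod 4 = 1, so the flip contributes +1; sign now +1
(317033/1685): 317033 mod 1685 = 253, so (317033/1685) = (253/1685)
flip (253/1685) -> (1685/253): both odd, 253 mod 4 = 1, 1685 mod 4 = 1, so the flip contributes +1; sign now +1
(1685/253): 1685 mod 253 = 167, so (1685/253) = (167/253)
flip (167/253) -> (253/167): both odd, 167 mod 4 = 3, 253 mod 4 = 1, so the flip contributes +1; sign now +1
(253/167): 253 mod 167 = 86, so (253/167) = (86/167)
factor out 2^1: 86 = 2^1·43; with 167 mod 8 = 7, (2/167) = +1; sign now +1; continue with (43/167)
flip (43/167) -> (167/43): both odd, 43 mod 4 = 3, 167 mod 4 = 3, so the flip contributes -1; sign now -1
(167/43): 167 mod 43 = 38, so (167/43) = (38/43)
factor out 2^1: 38 = 2^1·19; with 43 mod 8 = 3, (2/43) = -1; sign now +1; continue with (19/43)
flip (19/43) -> (43/19): both odd, 19 mod 4 = 3, 43 mod 4 = 3, so the flip contributes -1; sign now -1
(43/19): 43 mod 19 = 5, so (43/19) = (5/19)
flip (5/19) -> (19/5): both odd, 5 mod 4 = 1, 19 mod 4 = 3, so the flip contributes +1; sign now -1
(19/5): 19 mod 5 = 4, so (19/5) = (4/5)
factor out 2^2: 4 = 2^2·1; with 5 mod 8 = 5, (2/5) = -1; sign now -1; continue with (1/5)
reached (1/5) = 1, so the symbol is -1

-1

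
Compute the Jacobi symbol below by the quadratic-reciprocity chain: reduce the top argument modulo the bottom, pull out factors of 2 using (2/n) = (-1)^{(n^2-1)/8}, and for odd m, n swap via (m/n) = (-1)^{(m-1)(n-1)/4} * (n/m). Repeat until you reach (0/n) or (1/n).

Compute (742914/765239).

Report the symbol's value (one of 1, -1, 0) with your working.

factor out 2^1: 742914 = 2^1·371457; with 765239 mod 8 = 7, (2/765239) = +1; sign now +1; continue with (371457/765239)
flip (371457/765239) -> (765239/371457): both odd, 371457 mod 4 = 1, 765239 mod 4 = 3, so the flip contributes +1; sign now +1
(765239/371457): 765239 mod 371457 = 22325, so (765239/371457) = (22325/371457)
flip (22325/371457) -> (371457/22325): both odd, 22325 mod 4 = 1, 371457 mod 4 = 1, so the flip contributes +1; sign now +1
(371457/22325): 371457 mod 22325 = 14257, so (371457/22325) = (14257/22325)
flip (14257/22325) -> (22325/14257): both odd, 14257 mod 4 = 1, 22325 mod 4 = 1, so the flip contributes +1; sign now +1
(22325/14257): 22325 mod 14257 = 8068, so (22325/14257) = (8068/14257)
factor out 2^2: 8068 = 2^2·2017; with 14257 mod 8 = 1, (2/14257) = +1; sign now +1; continue with (2017/14257)
flip (2017/14257) -> (14257/2017): both odd, 2017 mod 4 = 1, 14257 mod 4 = 1, so the flip contributes +1; sign now +1
(14257/2017): 14257 mod 2017 = 138, so (14257/2017) = (138/2017)
factor out 2^1: 138 = 2^1·69; with 2017 mod 8 = 1, (2/2017) = +1; sign now +1; continue with (69/2017)
flip (69/2017) -> (2017/69): both odd, 69 mod 4 = 1, 2017 mod 4 = 1, so the flip contributes +1; sign now +1
(2017/69): 2017 mod 69 = 16, so (2017/69) = (16/69)
factor out 2^4: 16 = 2^4·1; with 69 mod 8 = 5, (2/69) = -1; sign now +1; continue with (1/69)
reached (1/69) = 1, so the symbol is +1

1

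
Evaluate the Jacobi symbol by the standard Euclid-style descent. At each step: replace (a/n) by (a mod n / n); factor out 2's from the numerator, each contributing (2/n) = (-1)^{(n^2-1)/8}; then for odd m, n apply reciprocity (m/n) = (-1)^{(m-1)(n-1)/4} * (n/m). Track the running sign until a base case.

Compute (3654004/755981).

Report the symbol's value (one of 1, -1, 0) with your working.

-1

(3654004/755981) = (630080/755981)   [reduce mod 755981]
630080 = 2^6·9845; (2/755981) = -1 since 755981 mod 8 = 5, so (630080/755981) = (-1)^6·(9845/755981); sign now +1
reciprocity: (9845/755981) = +1·(755981/9845) since 9845 mod 4 = 1, 755981 mod 4 = 1; sign now +1
(755981/9845) = (7761/9845)   [reduce mod 9845]
reciprocity: (7761/9845) = +1·(9845/7761) since 7761 mod 4 = 1, 9845 mod 4 = 1; sign now +1
(9845/7761) = (2084/7761)   [reduce mod 7761]
2084 = 2^2·521; (2/7761) = +1 since 7761 mod 8 = 1, so (2084/7761) = (+1)^2·(521/7761); sign now +1
reciprocity: (521/7761) = +1·(7761/521) since 521 mod 4 = 1, 7761 mod 4 = 1; sign now +1
(7761/521) = (467/521)   [reduce mod 521]
reciprocity: (467/521) = +1·(521/467) since 467 mod 4 = 3, 521 mod 4 = 1; sign now +1
(521/467) = (54/467)   [reduce mod 467]
54 = 2^1·27; (2/467) = -1 since 467 mod 8 = 3, so (54/467) = (-1)^1·(27/467); sign now -1
reciprocity: (27/467) = -1·(467/27) since 27 mod 4 = 3, 467 mod 4 = 3; sign now +1
(467/27) = (8/27)   [reduce mod 27]
8 = 2^3·1; (2/27) = -1 since 27 mod 8 = 3, so (8/27) = (-1)^3·(1/27); sign now -1
(1/27) = 1; final value = sign = -1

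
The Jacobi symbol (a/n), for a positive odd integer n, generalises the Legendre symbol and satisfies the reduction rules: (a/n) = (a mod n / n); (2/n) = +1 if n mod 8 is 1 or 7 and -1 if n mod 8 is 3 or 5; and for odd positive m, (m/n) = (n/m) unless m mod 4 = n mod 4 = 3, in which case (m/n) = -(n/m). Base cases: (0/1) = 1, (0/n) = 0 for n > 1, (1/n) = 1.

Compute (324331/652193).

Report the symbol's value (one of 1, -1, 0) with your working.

1

reciprocity: (324331/652193) = +1·(652193/324331) since 324331 mod 4 = 3, 652193 mod 4 = 1; sign now +1
(652193/324331) = (3531/324331)   [reduce mod 324331]
reciprocity: (3531/324331) = -1·(324331/3531) since 3531 mod 4 = 3, 324331 mod 4 = 3; sign now -1
(324331/3531) = (3010/3531)   [reduce mod 3531]
3010 = 2^1·1505; (2/3531) = -1 since 3531 mod 8 = 3, so (3010/3531) = (-1)^1·(1505/3531); sign now +1
reciprocity: (1505/3531) = +1·(3531/1505) since 1505 mod 4 = 1, 3531 mod 4 = 3; sign now +1
(3531/1505) = (521/1505)   [reduce mod 1505]
reciprocity: (521/1505) = +1·(1505/521) since 521 mod 4 = 1, 1505 mod 4 = 1; sign now +1
(1505/521) = (463/521)   [reduce mod 521]
reciprocity: (463/521) = +1·(521/463) since 463 mod 4 = 3, 521 mod 4 = 1; sign now +1
(521/463) = (58/463)   [reduce mod 463]
58 = 2^1·29; (2/463) = +1 since 463 mod 8 = 7, so (58/463) = (+1)^1·(29/463); sign now +1
reciprocity: (29/463) = +1·(463/29) since 29 mod 4 = 1, 463 mod 4 = 3; sign now +1
(463/29) = (28/29)   [reduce mod 29]
28 = 2^2·7; (2/29) = -1 since 29 mod 8 = 5, so (28/29) = (-1)^2·(7/29); sign now +1
reciprocity: (7/29) = +1·(29/7) since 7 mod 4 = 3, 29 mod 4 = 1; sign now +1
(29/7) = (1/7)   [reduce mod 7]
(1/7) = 1; final value = sign = +1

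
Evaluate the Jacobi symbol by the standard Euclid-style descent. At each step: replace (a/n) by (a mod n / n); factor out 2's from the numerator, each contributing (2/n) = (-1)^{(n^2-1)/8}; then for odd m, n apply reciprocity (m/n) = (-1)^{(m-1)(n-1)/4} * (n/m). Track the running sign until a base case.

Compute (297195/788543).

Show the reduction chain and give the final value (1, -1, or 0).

flip (297195/788543) -> (788543/297195): both odd, 297195 mod 4 = 3, 788543 mod 4 = 3, so the flip contributes -1; sign now -1
(788543/297195): 788543 mod 297195 = 194153, so (788543/297195) = (194153/297195)
flip (194153/297195) -> (297195/194153): both odd, 194153 mod 4 = 1, 297195 mod 4 = 3, so the flip contributes +1; sign now -1
(297195/194153): 297195 mod 194153 = 103042, so (297195/194153) = (103042/194153)
factor out 2^1: 103042 = 2^1·51521; with 194153 mod 8 = 1, (2/194153) = +1; sign now -1; continue with (51521/194153)
flip (51521/194153) -> (194153/51521): both odd, 51521 mod 4 = 1, 194153 mod 4 = 1, so the flip contributes +1; sign now -1
(194153/51521): 194153 mod 51521 = 39590, so (194153/51521) = (39590/51521)
factor out 2^1: 39590 = 2^1·19795; with 51521 mod 8 = 1, (2/51521) = +1; sign now -1; continue with (19795/51521)
flip (19795/51521) -> (51521/19795): both odd, 19795 mod 4 = 3, 51521 mod 4 = 1, so the flip contributes +1; sign now -1
(51521/19795): 51521 mod 19795 = 11931, so (51521/19795) = (11931/19795)
flip (11931/19795) -> (19795/11931): both odd, 11931 mod 4 = 3, 19795 mod 4 = 3, so the flip contributes -1; sign now +1
(19795/11931): 19795 mod 11931 = 7864, so (19795/11931) = (7864/11931)
factor out 2^3: 7864 = 2^3·983; with 11931 mod 8 = 3, (2/11931) = -1; sign now -1; continue with (983/11931)
flip (983/11931) -> (11931/983): both odd, 983 mod 4 = 3, 11931 mod 4 = 3, so the flip contributes -1; sign now +1
(11931/983): 11931 mod 983 = 135, so (11931/983) = (135/983)
flip (135/983) -> (983/135): both odd, 135 mod 4 = 3, 983 mod 4 = 3, so the flip contributes -1; sign now -1
(983/135): 983 mod 135 = 38, so (983/135) = (38/135)
factor out 2^1: 38 = 2^1·19; with 135 mod 8 = 7, (2/135) = +1; sign now -1; continue with (19/135)
flip (19/135) -> (135/19): both odd, 19 mod 4 = 3, 135 mod 4 = 3, so the flip contributes -1; sign now +1
(135/19): 135 mod 19 = 2, so (135/19) = (2/19)
factor out 2^1: 2 = 2^1·1; with 19 mod 8 = 3, (2/19) = -1; sign now -1; continue with (1/19)
reached (1/19) = 1, so the symbol is -1

-1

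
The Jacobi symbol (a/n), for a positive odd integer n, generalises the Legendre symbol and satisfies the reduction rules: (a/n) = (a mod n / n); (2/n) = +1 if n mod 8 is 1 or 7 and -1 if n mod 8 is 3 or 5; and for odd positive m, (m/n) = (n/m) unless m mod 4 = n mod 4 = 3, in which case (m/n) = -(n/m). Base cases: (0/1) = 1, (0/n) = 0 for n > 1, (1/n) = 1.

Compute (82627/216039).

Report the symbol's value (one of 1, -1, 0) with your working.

1

reciprocity: (82627/216039) = -1·(216039/82627) since 82627 mod 4 = 3, 216039 mod 4 = 3; sign now -1
(216039/82627) = (50785/82627)   [reduce mod 82627]
reciprocity: (50785/82627) = +1·(82627/50785) since 50785 mod 4 = 1, 82627 mod 4 = 3; sign now -1
(82627/50785) = (31842/50785)   [reduce mod 50785]
31842 = 2^1·15921; (2/50785) = +1 since 50785 mod 8 = 1, so (31842/50785) = (+1)^1·(15921/50785); sign now -1
reciprocity: (15921/50785) = +1·(50785/15921) since 15921 mod 4 = 1, 50785 mod 4 = 1; sign now -1
(50785/15921) = (3022/15921)   [reduce mod 15921]
3022 = 2^1·1511; (2/15921) = +1 since 15921 mod 8 = 1, so (3022/15921) = (+1)^1·(1511/15921); sign now -1
reciprocity: (1511/15921) = +1·(15921/1511) since 1511 mod 4 = 3, 15921 mod 4 = 1; sign now -1
(15921/1511) = (811/1511)   [reduce mod 1511]
reciprocity: (811/1511) = -1·(1511/811) since 811 mod 4 = 3, 1511 mod 4 = 3; sign now +1
(1511/811) = (700/811)   [reduce mod 811]
700 = 2^2·175; (2/811) = -1 since 811 mod 8 = 3, so (700/811) = (-1)^2·(175/811); sign now +1
reciprocity: (175/811) = -1·(811/175) since 175 mod 4 = 3, 811 mod 4 = 3; sign now -1
(811/175) = (111/175)   [reduce mod 175]
reciprocity: (111/175) = -1·(175/111) since 111 mod 4 = 3, 175 mod 4 = 3; sign now +1
(175/111) = (64/111)   [reduce mod 111]
64 = 2^6·1; (2/111) = +1 since 111 mod 8 = 7, so (64/111) = (+1)^6·(1/111); sign now +1
(1/111) = 1; final value = sign = +1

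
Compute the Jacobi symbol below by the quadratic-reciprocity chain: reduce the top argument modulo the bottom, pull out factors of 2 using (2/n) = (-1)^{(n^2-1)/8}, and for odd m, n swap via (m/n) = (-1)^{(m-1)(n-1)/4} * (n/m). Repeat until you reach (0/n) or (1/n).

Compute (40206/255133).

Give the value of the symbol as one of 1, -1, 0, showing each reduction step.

40206 = 2^1·20103; (2/255133) = -1 since 255133 mod 8 = 5, so (40206/255133) = (-1)^1·(20103/255133); sign now -1
reciprocity: (20103/255133) = +1·(255133/20103) since 20103 mod 4 = 3, 255133 mod 4 = 1; sign now -1
(255133/20103) = (13897/20103)   [reduce mod 20103]
reciprocity: (13897/20103) = +1·(20103/13897) since 13897 mod 4 = 1, 20103 mod 4 = 3; sign now -1
(20103/13897) = (6206/13897)   [reduce mod 13897]
6206 = 2^1·3103; (2/13897) = +1 since 13897 mod 8 = 1, so (6206/13897) = (+1)^1·(3103/13897); sign now -1
reciprocity: (3103/13897) = +1·(13897/3103) since 3103 mod 4 = 3, 13897 mod 4 = 1; sign now -1
(13897/3103) = (1485/3103)   [reduce mod 3103]
reciprocity: (1485/3103) = +1·(3103/1485) since 1485 mod 4 = 1, 3103 mod 4 = 3; sign now -1
(3103/1485) = (133/1485)   [reduce mod 1485]
reciprocity: (133/1485) = +1·(1485/133) since 133 mod 4 = 1, 1485 mod 4 = 1; sign now -1
(1485/133) = (22/133)   [reduce mod 133]
22 = 2^1·11; (2/133) = -1 since 133 mod 8 = 5, so (22/133) = (-1)^1·(11/133); sign now +1
reciprocity: (11/133) = +1·(133/11) since 11 mod 4 = 3, 133 mod 4 = 1; sign now +1
(133/11) = (1/11)   [reduce mod 11]
(1/11) = 1; final value = sign = +1

1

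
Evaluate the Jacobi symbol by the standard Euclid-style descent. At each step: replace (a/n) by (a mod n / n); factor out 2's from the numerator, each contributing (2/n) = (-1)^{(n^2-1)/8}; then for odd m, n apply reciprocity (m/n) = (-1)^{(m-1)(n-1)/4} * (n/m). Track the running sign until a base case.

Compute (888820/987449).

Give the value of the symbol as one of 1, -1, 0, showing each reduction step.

0

factor out 2^2: 888820 = 2^2·222205; with 987449 mod 8 = 1, (2/987449) = +1; sign now +1; continue with (222205/987449)
flip (222205/987449) -> (987449/222205): both odd, 222205 mod 4 = 1, 987449 mod 4 = 1, so the flip contributes +1; sign now +1
(987449/222205): 987449 mod 222205 = 98629, so (987449/222205) = (98629/222205)
flip (98629/222205) -> (222205/98629): both odd, 98629 mod 4 = 1, 222205 mod 4 = 1, so the flip contributes +1; sign now +1
(222205/98629): 222205 mod 98629 = 24947, so (222205/98629) = (24947/98629)
flip (24947/98629) -> (98629/24947): both odd, 24947 mod 4 = 3, 98629 mod 4 = 1, so the flip contributes +1; sign now +1
(98629/24947): 98629 mod 24947 = 23788, so (98629/24947) = (23788/24947)
factor out 2^2: 23788 = 2^2·5947; with 24947 mod 8 = 3, (2/24947) = -1; sign now +1; continue with (5947/24947)
flip (5947/24947) -> (24947/5947): both odd, 5947 mod 4 = 3, 24947 mod 4 = 3, so the flip contributes -1; sign now -1
(24947/5947): 24947 mod 5947 = 1159, so (24947/5947) = (1159/5947)
flip (1159/5947) -> (5947/1159): both odd, 1159 mod 4 = 3, 5947 mod 4 = 3, so the flip contributes -1; sign now +1
(5947/1159): 5947 mod 1159 = 152, so (5947/1159) = (152/1159)
factor out 2^3: 152 = 2^3·19; with 1159 mod 8 = 7, (2/1159) = +1; sign now +1; continue with (19/1159)
flip (19/1159) -> (1159/19): both odd, 19 mod 4 = 3, 1159 mod 4 = 3, so the flip contributes -1; sign now -1
(1159/19): 1159 mod 19 = 0, so (1159/19) = (0/19)
reached (0/19); gcd(a, n) > 1, so (0/19) = 0 and the symbol is 0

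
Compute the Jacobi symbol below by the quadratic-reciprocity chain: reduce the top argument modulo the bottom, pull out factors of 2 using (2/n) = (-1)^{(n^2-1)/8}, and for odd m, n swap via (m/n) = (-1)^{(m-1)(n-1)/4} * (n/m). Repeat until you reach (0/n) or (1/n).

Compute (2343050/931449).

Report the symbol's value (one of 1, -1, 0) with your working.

(2343050/931449): 2343050 mod 931449 = 480152, so (2343050/931449) = (480152/931449)
factor out 2^3: 480152 = 2^3·60019; with 931449 mod 8 = 1, (2/931449) = +1; sign now +1; continue with (60019/931449)
flip (60019/931449) -> (931449/60019): both odd, 60019 mod 4 = 3, 931449 mod 4 = 1, so the flip contributes +1; sign now +1
(931449/60019): 931449 mod 60019 = 31164, so (931449/60019) = (31164/60019)
factor out 2^2: 31164 = 2^2·7791; with 60019 mod 8 = 3, (2/60019) = -1; sign now +1; continue with (7791/60019)
flip (7791/60019) -> (60019/7791): both odd, 7791 mod 4 = 3, 60019 mod 4 = 3, so the flip contributes -1; sign now -1
(60019/7791): 60019 mod 7791 = 5482, so (60019/7791) = (5482/7791)
factor out 2^1: 5482 = 2^1·2741; with 7791 mod 8 = 7, (2/7791) = +1; sign now -1; continue with (2741/7791)
flip (2741/7791) -> (7791/2741): both odd, 2741 mod 4 = 1, 7791 mod 4 = 3, so the flip contributes +1; sign now -1
(7791/2741): 7791 mod 2741 = 2309, so (7791/2741) = (2309/2741)
flip (2309/2741) -> (2741/2309): both odd, 2309 mod 4 = 1, 2741 mod 4 = 1, so the flip contributes +1; sign now -1
(2741/2309): 2741 mod 2309 = 432, so (2741/2309) = (432/2309)
factor out 2^4: 432 = 2^4·27; with 2309 mod 8 = 5, (2/2309) = -1; sign now -1; continue with (27/2309)
flip (27/2309) -> (2309/27): both odd, 27 mod 4 = 3, 2309 mod 4 = 1, so the flip contributes +1; sign now -1
(2309/27): 2309 mod 27 = 14, so (2309/27) = (14/27)
factor out 2^1: 14 = 2^1·7; with 27 mod 8 = 3, (2/27) = -1; sign now +1; continue with (7/27)
flip (7/27) -> (27/7): both odd, 7 mod 4 = 3, 27 mod 4 = 3, so the flip contributes -1; sign now -1
(27/7): 27 mod 7 = 6, so (27/7) = (6/7)
factor out 2^1: 6 = 2^1·3; with 7 mod 8 = 7, (2/7) = +1; sign now -1; continue with (3/7)
flip (3/7) -> (7/3): both odd, 3 mod 4 = 3, 7 mod 4 = 3, so the flip contributes -1; sign now +1
(7/3): 7 mod 3 = 1, so (7/3) = (1/3)
reached (1/3) = 1, so the symbol is +1

1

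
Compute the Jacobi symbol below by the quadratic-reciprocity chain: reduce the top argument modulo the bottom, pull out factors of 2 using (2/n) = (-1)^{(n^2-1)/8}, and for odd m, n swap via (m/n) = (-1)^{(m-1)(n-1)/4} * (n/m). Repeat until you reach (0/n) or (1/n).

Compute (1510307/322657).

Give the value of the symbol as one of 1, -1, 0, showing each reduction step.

(1510307/322657): 1510307 mod 322657 = 219679, so (1510307/322657) = (219679/322657)
flip (219679/322657) -> (322657/219679): both odd, 219679 mod 4 = 3, 322657 mod 4 = 1, so the flip contributes +1; sign now +1
(322657/219679): 322657 mod 219679 = 102978, so (322657/219679) = (102978/219679)
factor out 2^1: 102978 = 2^1·51489; with 219679 mod 8 = 7, (2/219679) = +1; sign now +1; continue with (51489/219679)
flip (51489/219679) -> (219679/51489): both odd, 51489 mod 4 = 1, 219679 mod 4 = 3, so the flip contributes +1; sign now +1
(219679/51489): 219679 mod 51489 = 13723, so (219679/51489) = (13723/51489)
flip (13723/51489) -> (51489/13723): both odd, 13723 mod 4 = 3, 51489 mod 4 = 1, so the flip contributes +1; sign now +1
(51489/13723): 51489 mod 13723 = 10320, so (51489/13723) = (10320/13723)
factor out 2^4: 10320 = 2^4·645; with 13723 mod 8 = 3, (2/13723) = -1; sign now +1; continue with (645/13723)
flip (645/13723) -> (13723/645): both odd, 645 mod 4 = 1, 13723 mod 4 = 3, so the flip contributes +1; sign now +1
(13723/645): 13723 mod 645 = 178, so (13723/645) = (178/645)
factor out 2^1: 178 = 2^1·89; with 645 mod 8 = 5, (2/645) = -1; sign now -1; continue with (89/645)
flip (89/645) -> (645/89): both odd, 89 mod 4 = 1, 645 mod 4 = 1, so the flip contributes +1; sign now -1
(645/89): 645 mod 89 = 22, so (645/89) = (22/89)
factor out 2^1: 22 = 2^1·11; with 89 mod 8 = 1, (2/89) = +1; sign now -1; continue with (11/89)
flip (11/89) -> (89/11): both odd, 11 mod 4 = 3, 89 mod 4 = 1, so the flip contributes +1; sign now -1
(89/11): 89 mod 11 = 1, so (89/11) = (1/11)
reached (1/11) = 1, so the symbol is -1

-1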